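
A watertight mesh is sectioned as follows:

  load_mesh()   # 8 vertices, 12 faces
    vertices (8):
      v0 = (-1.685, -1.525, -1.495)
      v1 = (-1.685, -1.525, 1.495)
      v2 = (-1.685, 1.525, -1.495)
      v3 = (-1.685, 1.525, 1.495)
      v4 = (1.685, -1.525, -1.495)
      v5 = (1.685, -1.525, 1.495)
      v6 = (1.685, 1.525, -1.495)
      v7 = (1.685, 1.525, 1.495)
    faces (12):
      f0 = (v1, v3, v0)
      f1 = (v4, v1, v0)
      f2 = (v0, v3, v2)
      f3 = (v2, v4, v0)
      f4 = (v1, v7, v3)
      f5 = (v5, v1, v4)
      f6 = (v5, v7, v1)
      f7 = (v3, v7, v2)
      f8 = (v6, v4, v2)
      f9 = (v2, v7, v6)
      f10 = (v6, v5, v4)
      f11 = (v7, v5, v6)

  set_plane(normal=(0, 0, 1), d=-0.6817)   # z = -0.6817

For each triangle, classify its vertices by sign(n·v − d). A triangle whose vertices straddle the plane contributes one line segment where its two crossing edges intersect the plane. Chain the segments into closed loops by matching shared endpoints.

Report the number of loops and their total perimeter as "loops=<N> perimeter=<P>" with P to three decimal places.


loops=1 perimeter=12.840

Straddling triangles (8 of 12):
  (v1,v3,v0) [++-] → (-1.685, -0.69538, -0.6817)–(-1.685, -1.525, -0.6817)  len=0.8296
  (v4,v1,v0) [-+-] → (0.768337, -1.525, -0.6817)–(-1.685, -1.525, -0.6817)  len=2.4533
  (v0,v3,v2) [-+-] → (-1.685, -0.69538, -0.6817)–(-1.685, 1.525, -0.6817)  len=2.2204
  (v5,v1,v4) [++-] → (0.768337, -1.525, -0.6817)–(1.685, -1.525, -0.6817)  len=0.9167
  (v3,v7,v2) [++-] → (-0.768337, 1.525, -0.6817)–(-1.685, 1.525, -0.6817)  len=0.9167
  (v2,v7,v6) [-+-] → (-0.768337, 1.525, -0.6817)–(1.685, 1.525, -0.6817)  len=2.4533
  (v6,v5,v4) [-+-] → (1.685, 0.69538, -0.6817)–(1.685, -1.525, -0.6817)  len=2.2204
  (v7,v5,v6) [++-] → (1.685, 0.69538, -0.6817)–(1.685, 1.525, -0.6817)  len=0.8296

Chained into 1 loop(s):
  loop 1: 8 segments, perimeter = 12.8400
Total perimeter = 12.840


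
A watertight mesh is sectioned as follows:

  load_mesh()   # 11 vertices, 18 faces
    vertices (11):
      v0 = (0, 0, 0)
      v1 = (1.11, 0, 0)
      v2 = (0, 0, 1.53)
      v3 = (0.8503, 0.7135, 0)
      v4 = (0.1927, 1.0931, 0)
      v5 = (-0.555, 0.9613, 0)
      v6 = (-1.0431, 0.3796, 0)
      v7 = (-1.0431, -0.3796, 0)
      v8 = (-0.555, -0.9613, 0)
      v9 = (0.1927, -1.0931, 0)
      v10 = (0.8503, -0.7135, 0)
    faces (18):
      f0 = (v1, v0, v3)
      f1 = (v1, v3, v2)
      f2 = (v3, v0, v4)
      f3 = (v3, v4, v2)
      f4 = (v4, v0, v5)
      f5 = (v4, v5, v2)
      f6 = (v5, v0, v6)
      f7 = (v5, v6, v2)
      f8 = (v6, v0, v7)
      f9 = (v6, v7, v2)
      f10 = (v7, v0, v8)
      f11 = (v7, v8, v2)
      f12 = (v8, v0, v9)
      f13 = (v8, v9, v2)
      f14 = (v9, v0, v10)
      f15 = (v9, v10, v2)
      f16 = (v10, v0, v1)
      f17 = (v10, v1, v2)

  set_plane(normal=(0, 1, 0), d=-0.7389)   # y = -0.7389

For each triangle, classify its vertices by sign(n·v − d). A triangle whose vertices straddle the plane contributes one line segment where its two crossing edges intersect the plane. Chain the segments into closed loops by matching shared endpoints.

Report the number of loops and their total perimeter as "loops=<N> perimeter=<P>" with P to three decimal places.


loops=1 perimeter=3.435

Straddling triangles (6 of 18):
  (v7,v0,v8) [++-] → (-0.426599, -0.7389, 0)–(-0.741614, -0.7389, 0)  len=0.3150
  (v7,v8,v2) [+-+] → (-0.741614, -0.7389, 0)–(-0.426599, -0.7389, 0.353971)  len=0.4738
  (v8,v0,v9) [-+-] → (-0.426599, -0.7389, 0)–(0.130259, -0.7389, 0)  len=0.5569
  (v8,v9,v2) [--+] → (0.130259, -0.7389, 0.49577)–(-0.426599, -0.7389, 0.353971)  len=0.5746
  (v9,v0,v10) [-++] → (0.130259, -0.7389, 0)–(0.806298, -0.7389, 0)  len=0.6760
  (v9,v10,v2) [-++] → (0.806298, -0.7389, 0)–(0.130259, -0.7389, 0.49577)  len=0.8383

Chained into 1 loop(s):
  loop 1: 6 segments, perimeter = 3.4347
Total perimeter = 3.435


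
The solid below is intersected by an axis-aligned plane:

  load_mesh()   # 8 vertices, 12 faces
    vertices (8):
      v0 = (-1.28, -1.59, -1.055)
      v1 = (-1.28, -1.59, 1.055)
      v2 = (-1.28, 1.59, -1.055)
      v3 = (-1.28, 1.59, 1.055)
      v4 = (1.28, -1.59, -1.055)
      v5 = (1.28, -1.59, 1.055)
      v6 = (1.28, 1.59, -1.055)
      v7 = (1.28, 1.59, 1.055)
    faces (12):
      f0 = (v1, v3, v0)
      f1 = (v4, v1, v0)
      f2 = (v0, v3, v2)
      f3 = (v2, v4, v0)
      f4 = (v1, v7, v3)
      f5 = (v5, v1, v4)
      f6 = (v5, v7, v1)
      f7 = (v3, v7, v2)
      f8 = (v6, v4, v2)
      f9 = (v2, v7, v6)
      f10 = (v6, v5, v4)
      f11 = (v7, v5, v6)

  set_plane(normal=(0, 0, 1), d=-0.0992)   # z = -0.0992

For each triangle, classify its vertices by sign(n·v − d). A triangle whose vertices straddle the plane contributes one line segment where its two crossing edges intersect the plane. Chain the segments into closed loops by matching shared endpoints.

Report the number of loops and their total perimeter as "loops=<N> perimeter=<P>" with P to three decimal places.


loops=1 perimeter=11.480

Straddling triangles (8 of 12):
  (v1,v3,v0) [++-] → (-1.28, -0.149505, -0.0992)–(-1.28, -1.59, -0.0992)  len=1.4405
  (v4,v1,v0) [-+-] → (0.120356, -1.59, -0.0992)–(-1.28, -1.59, -0.0992)  len=1.4004
  (v0,v3,v2) [-+-] → (-1.28, -0.149505, -0.0992)–(-1.28, 1.59, -0.0992)  len=1.7395
  (v5,v1,v4) [++-] → (0.120356, -1.59, -0.0992)–(1.28, -1.59, -0.0992)  len=1.1596
  (v3,v7,v2) [++-] → (-0.120356, 1.59, -0.0992)–(-1.28, 1.59, -0.0992)  len=1.1596
  (v2,v7,v6) [-+-] → (-0.120356, 1.59, -0.0992)–(1.28, 1.59, -0.0992)  len=1.4004
  (v6,v5,v4) [-+-] → (1.28, 0.149505, -0.0992)–(1.28, -1.59, -0.0992)  len=1.7395
  (v7,v5,v6) [++-] → (1.28, 0.149505, -0.0992)–(1.28, 1.59, -0.0992)  len=1.4405

Chained into 1 loop(s):
  loop 1: 8 segments, perimeter = 11.4800
Total perimeter = 11.480


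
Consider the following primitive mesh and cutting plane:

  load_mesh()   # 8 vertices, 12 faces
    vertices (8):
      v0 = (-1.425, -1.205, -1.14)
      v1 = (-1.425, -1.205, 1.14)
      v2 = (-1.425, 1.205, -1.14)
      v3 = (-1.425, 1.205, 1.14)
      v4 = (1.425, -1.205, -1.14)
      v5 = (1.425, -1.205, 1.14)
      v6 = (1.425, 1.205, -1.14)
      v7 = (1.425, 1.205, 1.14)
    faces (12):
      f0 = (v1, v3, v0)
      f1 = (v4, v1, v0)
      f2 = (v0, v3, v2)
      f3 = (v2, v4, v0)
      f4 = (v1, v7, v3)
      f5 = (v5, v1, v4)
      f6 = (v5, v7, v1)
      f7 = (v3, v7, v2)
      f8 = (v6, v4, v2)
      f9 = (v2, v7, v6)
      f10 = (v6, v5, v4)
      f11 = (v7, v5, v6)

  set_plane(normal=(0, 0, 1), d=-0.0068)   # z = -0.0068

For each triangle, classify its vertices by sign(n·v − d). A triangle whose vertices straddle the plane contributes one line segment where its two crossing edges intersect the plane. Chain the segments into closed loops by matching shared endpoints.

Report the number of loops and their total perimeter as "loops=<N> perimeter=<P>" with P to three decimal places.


loops=1 perimeter=10.520

Straddling triangles (8 of 12):
  (v1,v3,v0) [++-] → (-1.425, -0.00718772, -0.0068)–(-1.425, -1.205, -0.0068)  len=1.1978
  (v4,v1,v0) [-+-] → (0.0085, -1.205, -0.0068)–(-1.425, -1.205, -0.0068)  len=1.4335
  (v0,v3,v2) [-+-] → (-1.425, -0.00718772, -0.0068)–(-1.425, 1.205, -0.0068)  len=1.2122
  (v5,v1,v4) [++-] → (0.0085, -1.205, -0.0068)–(1.425, -1.205, -0.0068)  len=1.4165
  (v3,v7,v2) [++-] → (-0.0085, 1.205, -0.0068)–(-1.425, 1.205, -0.0068)  len=1.4165
  (v2,v7,v6) [-+-] → (-0.0085, 1.205, -0.0068)–(1.425, 1.205, -0.0068)  len=1.4335
  (v6,v5,v4) [-+-] → (1.425, 0.00718772, -0.0068)–(1.425, -1.205, -0.0068)  len=1.2122
  (v7,v5,v6) [++-] → (1.425, 0.00718772, -0.0068)–(1.425, 1.205, -0.0068)  len=1.1978

Chained into 1 loop(s):
  loop 1: 8 segments, perimeter = 10.5200
Total perimeter = 10.520


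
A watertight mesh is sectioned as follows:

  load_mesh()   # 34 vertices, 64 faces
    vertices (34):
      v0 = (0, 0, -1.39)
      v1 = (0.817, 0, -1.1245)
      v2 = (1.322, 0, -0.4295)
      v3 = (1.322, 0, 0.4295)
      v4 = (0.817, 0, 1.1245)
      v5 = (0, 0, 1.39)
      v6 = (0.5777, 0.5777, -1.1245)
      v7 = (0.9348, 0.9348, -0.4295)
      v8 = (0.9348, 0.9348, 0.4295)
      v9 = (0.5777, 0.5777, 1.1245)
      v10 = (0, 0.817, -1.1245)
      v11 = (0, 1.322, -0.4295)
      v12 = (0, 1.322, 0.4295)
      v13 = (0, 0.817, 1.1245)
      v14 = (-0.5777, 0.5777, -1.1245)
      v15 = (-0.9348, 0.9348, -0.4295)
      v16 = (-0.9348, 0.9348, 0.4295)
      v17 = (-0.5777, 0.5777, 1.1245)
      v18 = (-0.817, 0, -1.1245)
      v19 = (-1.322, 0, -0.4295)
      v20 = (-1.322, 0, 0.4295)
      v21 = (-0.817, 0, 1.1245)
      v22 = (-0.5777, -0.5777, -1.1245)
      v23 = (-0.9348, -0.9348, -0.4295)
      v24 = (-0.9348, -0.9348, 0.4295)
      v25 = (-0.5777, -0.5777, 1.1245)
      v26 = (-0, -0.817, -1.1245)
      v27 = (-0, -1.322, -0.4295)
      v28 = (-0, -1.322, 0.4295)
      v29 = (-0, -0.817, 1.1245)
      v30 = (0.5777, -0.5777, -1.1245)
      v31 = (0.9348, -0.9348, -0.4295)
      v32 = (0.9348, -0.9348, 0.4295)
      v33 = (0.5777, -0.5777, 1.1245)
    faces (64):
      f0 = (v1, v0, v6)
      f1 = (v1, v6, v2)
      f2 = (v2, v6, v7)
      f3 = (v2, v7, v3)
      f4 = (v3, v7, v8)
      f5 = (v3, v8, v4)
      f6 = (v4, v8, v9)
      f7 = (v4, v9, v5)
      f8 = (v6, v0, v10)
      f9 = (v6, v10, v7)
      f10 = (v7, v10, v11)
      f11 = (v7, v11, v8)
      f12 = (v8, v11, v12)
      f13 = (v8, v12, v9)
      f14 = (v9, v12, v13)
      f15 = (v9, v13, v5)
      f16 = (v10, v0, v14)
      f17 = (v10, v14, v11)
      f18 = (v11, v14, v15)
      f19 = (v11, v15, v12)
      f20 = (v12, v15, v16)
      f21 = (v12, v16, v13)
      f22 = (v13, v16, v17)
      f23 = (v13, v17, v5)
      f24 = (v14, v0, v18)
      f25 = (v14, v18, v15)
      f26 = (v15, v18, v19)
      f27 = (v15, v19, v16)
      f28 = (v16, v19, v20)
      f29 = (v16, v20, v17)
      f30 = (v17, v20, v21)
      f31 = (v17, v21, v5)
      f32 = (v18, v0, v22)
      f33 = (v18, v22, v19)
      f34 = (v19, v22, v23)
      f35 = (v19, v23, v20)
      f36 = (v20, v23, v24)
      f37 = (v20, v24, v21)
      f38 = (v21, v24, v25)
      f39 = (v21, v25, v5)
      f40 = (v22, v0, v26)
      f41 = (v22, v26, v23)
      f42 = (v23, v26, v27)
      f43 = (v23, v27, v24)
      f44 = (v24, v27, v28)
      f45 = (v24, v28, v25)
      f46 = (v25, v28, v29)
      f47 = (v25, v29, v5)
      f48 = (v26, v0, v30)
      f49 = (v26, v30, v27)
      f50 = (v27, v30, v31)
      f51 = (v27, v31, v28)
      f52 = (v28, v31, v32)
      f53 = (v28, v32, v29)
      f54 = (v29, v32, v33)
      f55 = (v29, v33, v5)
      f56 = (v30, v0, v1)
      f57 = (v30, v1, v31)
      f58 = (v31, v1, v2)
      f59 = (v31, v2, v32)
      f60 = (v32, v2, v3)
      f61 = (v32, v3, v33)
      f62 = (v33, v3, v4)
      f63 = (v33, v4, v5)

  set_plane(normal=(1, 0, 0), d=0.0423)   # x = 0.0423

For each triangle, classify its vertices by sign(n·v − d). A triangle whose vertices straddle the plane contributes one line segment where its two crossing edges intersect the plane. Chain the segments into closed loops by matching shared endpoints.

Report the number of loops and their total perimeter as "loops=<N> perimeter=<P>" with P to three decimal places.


loops=1 perimeter=8.510

Straddling triangles (20 of 64):
  (v1,v0,v6) [+-+] → (0.0423, 0, -1.37625)–(0.0423, 0.0423, -1.37056)  len=0.0427
  (v4,v9,v5) [++-] → (0.0423, 0.0423, 1.37056)–(0.0423, 0, 1.37625)  len=0.0427
  (v6,v0,v10) [+--] → (0.0423, 0.0423, -1.37056)–(0.0423, 0.799478, -1.1245)  len=0.7962
  (v6,v10,v7) [+-+] → (0.0423, 0.799478, -1.1245)–(0.0423, 0.82233, -1.09305)  len=0.0389
  (v7,v10,v11) [+--] → (0.0423, 0.82233, -1.09305)–(0.0423, 1.30448, -0.4295)  len=0.8202
  (v7,v11,v8) [+-+] → (0.0423, 1.30448, -0.4295)–(0.0423, 1.30448, -0.39063)  len=0.0389
  (v8,v11,v12) [+--] → (0.0423, 1.30448, -0.39063)–(0.0423, 1.30448, 0.4295)  len=0.8201
  (v8,v12,v9) [+-+] → (0.0423, 1.30448, 0.4295)–(0.0423, 1.2675, 0.480389)  len=0.0629
  (v9,v12,v13) [+--] → (0.0423, 1.2675, 0.480389)–(0.0423, 0.799478, 1.1245)  len=0.7962
  (v9,v13,v5) [+--] → (0.0423, 0.799478, 1.1245)–(0.0423, 0.0423, 1.37056)  len=0.7962
  (v26,v0,v30) [--+] → (0.0423, -0.0423, -1.37056)–(0.0423, -0.799478, -1.1245)  len=0.7962
  (v26,v30,v27) [-+-] → (0.0423, -0.799478, -1.1245)–(0.0423, -1.2675, -0.480389)  len=0.7962
  (v27,v30,v31) [-++] → (0.0423, -1.2675, -0.480389)–(0.0423, -1.30448, -0.4295)  len=0.0629
  (v27,v31,v28) [-+-] → (0.0423, -1.30448, -0.4295)–(0.0423, -1.30448, 0.39063)  len=0.8201
  (v28,v31,v32) [-++] → (0.0423, -1.30448, 0.39063)–(0.0423, -1.30448, 0.4295)  len=0.0389
  (v28,v32,v29) [-+-] → (0.0423, -1.30448, 0.4295)–(0.0423, -0.82233, 1.09305)  len=0.8202
  (v29,v32,v33) [-++] → (0.0423, -0.82233, 1.09305)–(0.0423, -0.799478, 1.1245)  len=0.0389
  (v29,v33,v5) [-+-] → (0.0423, -0.799478, 1.1245)–(0.0423, -0.0423, 1.37056)  len=0.7962
  (v30,v0,v1) [+-+] → (0.0423, -0.0423, -1.37056)–(0.0423, 0, -1.37625)  len=0.0427
  (v33,v4,v5) [++-] → (0.0423, 0, 1.37625)–(0.0423, -0.0423, 1.37056)  len=0.0427

Chained into 1 loop(s):
  loop 1: 20 segments, perimeter = 8.5097
Total perimeter = 8.510


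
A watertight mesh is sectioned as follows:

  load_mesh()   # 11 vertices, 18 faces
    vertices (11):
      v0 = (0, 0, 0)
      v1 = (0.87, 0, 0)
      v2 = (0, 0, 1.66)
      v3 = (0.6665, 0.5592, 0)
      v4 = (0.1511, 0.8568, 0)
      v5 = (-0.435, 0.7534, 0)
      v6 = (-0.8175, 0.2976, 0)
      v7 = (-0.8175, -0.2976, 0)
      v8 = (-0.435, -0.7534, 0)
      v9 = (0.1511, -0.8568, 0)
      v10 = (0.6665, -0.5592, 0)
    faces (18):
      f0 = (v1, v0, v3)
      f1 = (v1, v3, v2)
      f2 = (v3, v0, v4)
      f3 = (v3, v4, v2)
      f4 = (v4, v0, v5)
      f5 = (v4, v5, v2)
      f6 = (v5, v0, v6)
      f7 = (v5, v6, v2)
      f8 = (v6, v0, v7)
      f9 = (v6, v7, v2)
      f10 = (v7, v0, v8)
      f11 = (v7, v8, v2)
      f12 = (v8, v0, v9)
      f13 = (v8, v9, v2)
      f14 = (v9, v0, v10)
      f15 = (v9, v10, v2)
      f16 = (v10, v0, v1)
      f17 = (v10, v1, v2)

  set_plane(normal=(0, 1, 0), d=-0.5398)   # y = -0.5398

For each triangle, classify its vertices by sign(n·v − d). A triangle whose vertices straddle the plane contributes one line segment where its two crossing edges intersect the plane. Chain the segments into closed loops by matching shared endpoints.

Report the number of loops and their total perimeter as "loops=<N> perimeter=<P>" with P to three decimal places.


loops=1 perimeter=3.125

Straddling triangles (8 of 18):
  (v7,v0,v8) [++-] → (-0.311671, -0.5398, 0)–(-0.61425, -0.5398, 0)  len=0.3026
  (v7,v8,v2) [+-+] → (-0.61425, -0.5398, 0)–(-0.311671, -0.5398, 0.470634)  len=0.5595
  (v8,v0,v9) [-+-] → (-0.311671, -0.5398, 0)–(0.0951958, -0.5398, 0)  len=0.4069
  (v8,v9,v2) [--+] → (0.0951958, -0.5398, 0.614169)–(-0.311671, -0.5398, 0.470634)  len=0.4314
  (v9,v0,v10) [-+-] → (0.0951958, -0.5398, 0)–(0.643378, -0.5398, 0)  len=0.5482
  (v9,v10,v2) [--+] → (0.643378, -0.5398, 0.0575894)–(0.0951958, -0.5398, 0.614169)  len=0.7812
  (v10,v0,v1) [-++] → (0.643378, -0.5398, 0)–(0.67356, -0.5398, 0)  len=0.0302
  (v10,v1,v2) [-++] → (0.67356, -0.5398, 0)–(0.643378, -0.5398, 0.0575894)  len=0.0650

Chained into 1 loop(s):
  loop 1: 8 segments, perimeter = 3.1250
Total perimeter = 3.125


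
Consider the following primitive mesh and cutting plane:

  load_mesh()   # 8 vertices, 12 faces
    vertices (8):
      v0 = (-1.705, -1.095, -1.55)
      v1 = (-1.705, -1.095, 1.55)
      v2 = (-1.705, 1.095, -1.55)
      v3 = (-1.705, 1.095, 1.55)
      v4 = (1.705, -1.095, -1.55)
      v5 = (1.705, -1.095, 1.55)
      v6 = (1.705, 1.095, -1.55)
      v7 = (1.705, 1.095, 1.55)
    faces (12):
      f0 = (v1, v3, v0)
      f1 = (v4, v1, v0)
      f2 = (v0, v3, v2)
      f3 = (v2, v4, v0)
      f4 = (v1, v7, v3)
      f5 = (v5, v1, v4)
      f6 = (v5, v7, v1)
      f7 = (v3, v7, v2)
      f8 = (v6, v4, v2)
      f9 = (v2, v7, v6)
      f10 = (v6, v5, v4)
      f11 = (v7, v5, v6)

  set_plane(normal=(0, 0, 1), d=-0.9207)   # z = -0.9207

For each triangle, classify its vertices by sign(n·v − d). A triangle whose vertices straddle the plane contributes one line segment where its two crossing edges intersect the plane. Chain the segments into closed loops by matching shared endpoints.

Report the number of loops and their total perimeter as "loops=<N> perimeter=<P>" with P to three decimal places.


Straddling triangles (8 of 12):
  (v1,v3,v0) [++-] → (-1.705, -0.65043, -0.9207)–(-1.705, -1.095, -0.9207)  len=0.4446
  (v4,v1,v0) [-+-] → (1.01277, -1.095, -0.9207)–(-1.705, -1.095, -0.9207)  len=2.7178
  (v0,v3,v2) [-+-] → (-1.705, -0.65043, -0.9207)–(-1.705, 1.095, -0.9207)  len=1.7454
  (v5,v1,v4) [++-] → (1.01277, -1.095, -0.9207)–(1.705, -1.095, -0.9207)  len=0.6922
  (v3,v7,v2) [++-] → (-1.01277, 1.095, -0.9207)–(-1.705, 1.095, -0.9207)  len=0.6922
  (v2,v7,v6) [-+-] → (-1.01277, 1.095, -0.9207)–(1.705, 1.095, -0.9207)  len=2.7178
  (v6,v5,v4) [-+-] → (1.705, 0.65043, -0.9207)–(1.705, -1.095, -0.9207)  len=1.7454
  (v7,v5,v6) [++-] → (1.705, 0.65043, -0.9207)–(1.705, 1.095, -0.9207)  len=0.4446

Chained into 1 loop(s):
  loop 1: 8 segments, perimeter = 11.2000
Total perimeter = 11.200

loops=1 perimeter=11.200


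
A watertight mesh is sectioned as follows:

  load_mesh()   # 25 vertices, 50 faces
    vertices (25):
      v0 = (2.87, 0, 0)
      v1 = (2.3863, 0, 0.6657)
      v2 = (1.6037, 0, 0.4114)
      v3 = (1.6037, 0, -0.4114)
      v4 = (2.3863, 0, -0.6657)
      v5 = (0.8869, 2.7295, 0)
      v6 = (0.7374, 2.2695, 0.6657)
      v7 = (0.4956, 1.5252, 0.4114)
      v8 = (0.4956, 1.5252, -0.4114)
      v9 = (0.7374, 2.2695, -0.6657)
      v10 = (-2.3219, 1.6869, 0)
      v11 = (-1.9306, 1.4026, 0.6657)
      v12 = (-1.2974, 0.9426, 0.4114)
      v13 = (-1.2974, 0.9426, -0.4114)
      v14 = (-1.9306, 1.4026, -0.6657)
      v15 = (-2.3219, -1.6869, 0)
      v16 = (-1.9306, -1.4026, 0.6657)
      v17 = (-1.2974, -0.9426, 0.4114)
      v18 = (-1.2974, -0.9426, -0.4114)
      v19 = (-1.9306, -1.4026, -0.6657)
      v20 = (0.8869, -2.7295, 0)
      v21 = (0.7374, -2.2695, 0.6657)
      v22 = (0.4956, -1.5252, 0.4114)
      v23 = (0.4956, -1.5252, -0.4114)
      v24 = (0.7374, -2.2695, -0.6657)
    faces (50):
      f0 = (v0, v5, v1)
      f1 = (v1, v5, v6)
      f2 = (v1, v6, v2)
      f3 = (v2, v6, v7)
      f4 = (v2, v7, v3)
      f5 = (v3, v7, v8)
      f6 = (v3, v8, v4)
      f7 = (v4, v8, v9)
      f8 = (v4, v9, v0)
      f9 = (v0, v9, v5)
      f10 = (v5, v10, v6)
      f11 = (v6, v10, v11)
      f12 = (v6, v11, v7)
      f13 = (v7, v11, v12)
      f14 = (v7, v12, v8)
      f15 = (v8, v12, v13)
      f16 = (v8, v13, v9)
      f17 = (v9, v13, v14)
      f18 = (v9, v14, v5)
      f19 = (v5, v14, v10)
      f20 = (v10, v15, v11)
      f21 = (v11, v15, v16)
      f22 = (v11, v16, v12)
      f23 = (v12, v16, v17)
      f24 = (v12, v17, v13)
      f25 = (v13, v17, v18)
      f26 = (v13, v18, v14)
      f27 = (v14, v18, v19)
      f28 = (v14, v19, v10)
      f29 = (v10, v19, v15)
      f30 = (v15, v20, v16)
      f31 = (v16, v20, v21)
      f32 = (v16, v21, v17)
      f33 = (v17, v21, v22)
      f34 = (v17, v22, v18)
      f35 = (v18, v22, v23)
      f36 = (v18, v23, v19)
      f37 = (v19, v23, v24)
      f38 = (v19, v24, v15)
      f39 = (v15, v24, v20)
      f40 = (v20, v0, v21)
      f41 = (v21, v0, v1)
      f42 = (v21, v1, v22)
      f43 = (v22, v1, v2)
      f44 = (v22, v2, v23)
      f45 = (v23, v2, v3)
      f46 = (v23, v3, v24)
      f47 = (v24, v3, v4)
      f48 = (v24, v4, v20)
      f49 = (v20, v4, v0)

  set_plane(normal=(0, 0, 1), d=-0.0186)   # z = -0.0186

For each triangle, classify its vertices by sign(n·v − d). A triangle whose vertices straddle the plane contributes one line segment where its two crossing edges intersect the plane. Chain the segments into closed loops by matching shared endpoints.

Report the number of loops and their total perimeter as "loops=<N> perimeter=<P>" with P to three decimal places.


loops=2 perimeter=26.216

Straddling triangles (20 of 50):
  (v2,v7,v3) [++-] → (1.0747, 0.728122, -0.0186)–(1.6037, 0, -0.0186)  len=0.9000
  (v3,v7,v8) [-+-] → (1.0747, 0.728122, -0.0186)–(0.4956, 1.5252, -0.0186)  len=0.9852
  (v4,v9,v0) [--+] → (2.81041, 0.063411, -0.0186)–(2.85649, 0, -0.0186)  len=0.0784
  (v0,v9,v5) [+-+] → (2.81041, 0.063411, -0.0186)–(0.882723, 2.71665, -0.0186)  len=3.2796
  (v7,v12,v8) [++-] → (-0.360368, 1.24707, -0.0186)–(0.4956, 1.5252, -0.0186)  len=0.9000
  (v8,v12,v13) [-+-] → (-0.360368, 1.24707, -0.0186)–(-1.2974, 0.9426, -0.0186)  len=0.9853
  (v9,v14,v5) [--+] → (0.808178, 2.69243, -0.0186)–(0.882723, 2.71665, -0.0186)  len=0.0784
  (v5,v14,v10) [+-+] → (0.808178, 2.69243, -0.0186)–(-2.31097, 1.67896, -0.0186)  len=3.2797
  (v12,v17,v13) [++-] → (-1.2974, 0.0426163, -0.0186)–(-1.2974, 0.9426, -0.0186)  len=0.9000
  (v13,v17,v18) [-+-] → (-1.2974, 0.0426163, -0.0186)–(-1.2974, -0.9426, -0.0186)  len=0.9852
  (v14,v19,v10) [--+] → (-2.31097, 1.60058, -0.0186)–(-2.31097, 1.67896, -0.0186)  len=0.0784
  (v10,v19,v15) [+-+] → (-2.31097, 1.60058, -0.0186)–(-2.31097, -1.67896, -0.0186)  len=3.2795
  (v17,v22,v18) [++-] → (-0.441432, -1.22073, -0.0186)–(-1.2974, -0.9426, -0.0186)  len=0.9000
  (v18,v22,v23) [-+-] → (-0.441432, -1.22073, -0.0186)–(0.4956, -1.5252, -0.0186)  len=0.9853
  (v19,v24,v15) [--+] → (-2.23642, -1.70318, -0.0186)–(-2.31097, -1.67896, -0.0186)  len=0.0784
  (v15,v24,v20) [+-+] → (-2.23642, -1.70318, -0.0186)–(0.882723, -2.71665, -0.0186)  len=3.2797
  (v22,v2,v23) [++-] → (1.0246, -0.797078, -0.0186)–(0.4956, -1.5252, -0.0186)  len=0.9000
  (v23,v2,v3) [-+-] → (1.0246, -0.797078, -0.0186)–(1.6037, 0, -0.0186)  len=0.9852
  (v24,v4,v20) [--+] → (0.928794, -2.65324, -0.0186)–(0.882723, -2.71665, -0.0186)  len=0.0784
  (v20,v4,v0) [+-+] → (0.928794, -2.65324, -0.0186)–(2.85649, 0, -0.0186)  len=3.2796

Chained into 2 loop(s):
  loop 1: 10 segments, perimeter = 9.4262
  loop 2: 10 segments, perimeter = 16.7899
Total perimeter = 26.216


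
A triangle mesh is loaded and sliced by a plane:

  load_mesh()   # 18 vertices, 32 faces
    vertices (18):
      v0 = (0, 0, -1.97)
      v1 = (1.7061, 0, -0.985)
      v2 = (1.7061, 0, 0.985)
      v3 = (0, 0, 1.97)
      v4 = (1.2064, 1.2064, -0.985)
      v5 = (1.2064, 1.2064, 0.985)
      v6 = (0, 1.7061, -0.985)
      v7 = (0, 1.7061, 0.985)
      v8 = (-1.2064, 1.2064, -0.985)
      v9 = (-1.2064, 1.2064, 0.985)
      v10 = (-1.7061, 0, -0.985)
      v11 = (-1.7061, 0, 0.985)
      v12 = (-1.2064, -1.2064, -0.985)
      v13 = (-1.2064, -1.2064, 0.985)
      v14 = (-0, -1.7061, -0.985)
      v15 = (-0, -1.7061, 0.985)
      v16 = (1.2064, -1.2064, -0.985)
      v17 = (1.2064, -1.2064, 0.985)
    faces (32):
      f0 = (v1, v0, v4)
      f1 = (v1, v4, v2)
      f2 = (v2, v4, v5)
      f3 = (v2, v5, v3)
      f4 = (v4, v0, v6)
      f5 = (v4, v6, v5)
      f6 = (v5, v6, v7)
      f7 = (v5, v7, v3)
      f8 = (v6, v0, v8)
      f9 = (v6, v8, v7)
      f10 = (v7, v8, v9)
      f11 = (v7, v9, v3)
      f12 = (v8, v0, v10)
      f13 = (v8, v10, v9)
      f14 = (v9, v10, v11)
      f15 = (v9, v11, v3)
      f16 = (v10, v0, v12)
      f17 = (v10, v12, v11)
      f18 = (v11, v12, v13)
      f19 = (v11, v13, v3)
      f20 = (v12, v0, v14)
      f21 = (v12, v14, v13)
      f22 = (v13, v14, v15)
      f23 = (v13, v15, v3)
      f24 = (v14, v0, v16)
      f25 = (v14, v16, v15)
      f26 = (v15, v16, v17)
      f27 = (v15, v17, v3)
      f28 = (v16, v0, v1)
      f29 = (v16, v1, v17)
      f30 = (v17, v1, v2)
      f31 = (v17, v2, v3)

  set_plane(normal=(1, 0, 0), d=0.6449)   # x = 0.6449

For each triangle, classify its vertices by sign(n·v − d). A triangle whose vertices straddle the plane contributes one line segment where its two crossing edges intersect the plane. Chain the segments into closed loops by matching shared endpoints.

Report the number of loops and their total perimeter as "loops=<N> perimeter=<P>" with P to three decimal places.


Straddling triangles (12 of 32):
  (v1,v0,v4) [+-+] → (0.6449, 0, -1.59767)–(0.6449, 0.6449, -1.44345)  len=0.6631
  (v2,v5,v3) [++-] → (0.6449, 0.6449, 1.44345)–(0.6449, 0, 1.59767)  len=0.6631
  (v4,v0,v6) [+--] → (0.6449, 0.6449, -1.44345)–(0.6449, 1.43898, -0.985)  len=0.9169
  (v4,v6,v5) [+-+] → (0.6449, 1.43898, -0.985)–(0.6449, 1.43898, 0.0680943)  len=1.0531
  (v5,v6,v7) [+--] → (0.6449, 1.43898, 0.0680943)–(0.6449, 1.43898, 0.985)  len=0.9169
  (v5,v7,v3) [+--] → (0.6449, 1.43898, 0.985)–(0.6449, 0.6449, 1.44345)  len=0.9169
  (v14,v0,v16) [--+] → (0.6449, -0.6449, -1.44345)–(0.6449, -1.43898, -0.985)  len=0.9169
  (v14,v16,v15) [-+-] → (0.6449, -1.43898, -0.985)–(0.6449, -1.43898, -0.0680943)  len=0.9169
  (v15,v16,v17) [-++] → (0.6449, -1.43898, -0.0680943)–(0.6449, -1.43898, 0.985)  len=1.0531
  (v15,v17,v3) [-+-] → (0.6449, -1.43898, 0.985)–(0.6449, -0.6449, 1.44345)  len=0.9169
  (v16,v0,v1) [+-+] → (0.6449, -0.6449, -1.44345)–(0.6449, 0, -1.59767)  len=0.6631
  (v17,v2,v3) [++-] → (0.6449, 0, 1.59767)–(0.6449, -0.6449, 1.44345)  len=0.6631

Chained into 1 loop(s):
  loop 1: 12 segments, perimeter = 10.2600
Total perimeter = 10.260

loops=1 perimeter=10.260


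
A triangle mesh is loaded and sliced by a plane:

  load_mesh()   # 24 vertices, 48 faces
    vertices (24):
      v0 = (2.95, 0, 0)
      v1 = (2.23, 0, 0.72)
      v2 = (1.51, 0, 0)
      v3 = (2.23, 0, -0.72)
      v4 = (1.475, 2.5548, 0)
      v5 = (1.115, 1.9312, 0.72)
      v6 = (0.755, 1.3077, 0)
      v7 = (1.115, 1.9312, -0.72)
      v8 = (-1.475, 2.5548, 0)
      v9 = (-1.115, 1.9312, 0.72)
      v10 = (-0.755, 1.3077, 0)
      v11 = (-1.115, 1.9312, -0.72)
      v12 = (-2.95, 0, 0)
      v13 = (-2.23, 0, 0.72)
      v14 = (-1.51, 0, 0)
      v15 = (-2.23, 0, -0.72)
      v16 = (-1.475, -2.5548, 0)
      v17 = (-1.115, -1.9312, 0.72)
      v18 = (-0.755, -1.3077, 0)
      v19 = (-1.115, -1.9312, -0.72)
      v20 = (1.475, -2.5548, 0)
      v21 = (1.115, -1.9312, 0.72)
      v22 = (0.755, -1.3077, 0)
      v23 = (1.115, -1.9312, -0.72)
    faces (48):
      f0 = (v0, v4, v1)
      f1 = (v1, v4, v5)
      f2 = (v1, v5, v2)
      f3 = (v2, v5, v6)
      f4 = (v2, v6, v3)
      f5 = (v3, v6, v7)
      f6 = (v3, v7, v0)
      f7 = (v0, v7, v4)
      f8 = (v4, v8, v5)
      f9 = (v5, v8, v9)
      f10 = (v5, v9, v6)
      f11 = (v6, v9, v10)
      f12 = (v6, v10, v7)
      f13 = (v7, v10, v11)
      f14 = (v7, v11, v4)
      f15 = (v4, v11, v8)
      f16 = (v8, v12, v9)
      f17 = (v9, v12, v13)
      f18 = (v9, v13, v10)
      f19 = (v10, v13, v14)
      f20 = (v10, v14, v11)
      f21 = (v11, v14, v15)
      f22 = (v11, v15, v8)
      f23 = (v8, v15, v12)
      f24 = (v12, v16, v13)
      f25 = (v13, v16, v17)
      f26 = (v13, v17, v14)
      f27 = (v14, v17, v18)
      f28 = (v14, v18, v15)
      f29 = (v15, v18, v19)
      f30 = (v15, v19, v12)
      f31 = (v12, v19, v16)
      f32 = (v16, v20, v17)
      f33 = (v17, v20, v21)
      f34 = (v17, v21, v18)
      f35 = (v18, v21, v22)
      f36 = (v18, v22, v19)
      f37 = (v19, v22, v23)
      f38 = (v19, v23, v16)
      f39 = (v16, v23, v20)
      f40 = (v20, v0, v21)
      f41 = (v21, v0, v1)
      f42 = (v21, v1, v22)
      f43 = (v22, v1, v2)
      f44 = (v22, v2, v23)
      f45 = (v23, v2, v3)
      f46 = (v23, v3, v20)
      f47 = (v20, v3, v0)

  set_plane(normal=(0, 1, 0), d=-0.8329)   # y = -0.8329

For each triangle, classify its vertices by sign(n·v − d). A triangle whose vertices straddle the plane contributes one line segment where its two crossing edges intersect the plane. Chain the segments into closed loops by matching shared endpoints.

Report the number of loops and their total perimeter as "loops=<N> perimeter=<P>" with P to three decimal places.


loops=2 perimeter=8.146

Straddling triangles (16 of 48):
  (v12,v16,v13) [+-+] → (-2.46913, -0.8329, 0)–(-1.98386, -0.8329, 0.48527)  len=0.6863
  (v13,v16,v17) [+--] → (-1.98386, -0.8329, 0.48527)–(-1.74912, -0.8329, 0.72)  len=0.3320
  (v13,v17,v14) [+-+] → (-1.74912, -0.8329, 0.72)–(-1.33964, -0.8329, 0.310526)  len=0.5791
  (v14,v17,v18) [+--] → (-1.33964, -0.8329, 0.310526)–(-1.02913, -0.8329, 0)  len=0.4391
  (v14,v18,v15) [+-+] → (-1.02913, -0.8329, 0)–(-1.29054, -0.8329, -0.261418)  len=0.3697
  (v15,v18,v19) [+--] → (-1.29054, -0.8329, -0.261418)–(-1.74912, -0.8329, -0.72)  len=0.6485
  (v15,v19,v12) [+-+] → (-1.74912, -0.8329, -0.72)–(-2.15859, -0.8329, -0.310526)  len=0.5791
  (v12,v19,v16) [+--] → (-2.15859, -0.8329, -0.310526)–(-2.46913, -0.8329, 0)  len=0.4392
  (v20,v0,v21) [-+-] → (2.46913, -0.8329, 0)–(2.15859, -0.8329, 0.310526)  len=0.4392
  (v21,v0,v1) [-++] → (2.15859, -0.8329, 0.310526)–(1.74912, -0.8329, 0.72)  len=0.5791
  (v21,v1,v22) [-+-] → (1.74912, -0.8329, 0.72)–(1.29054, -0.8329, 0.261418)  len=0.6485
  (v22,v1,v2) [-++] → (1.29054, -0.8329, 0.261418)–(1.02913, -0.8329, 0)  len=0.3697
  (v22,v2,v23) [-+-] → (1.02913, -0.8329, 0)–(1.33964, -0.8329, -0.310526)  len=0.4391
  (v23,v2,v3) [-++] → (1.33964, -0.8329, -0.310526)–(1.74912, -0.8329, -0.72)  len=0.5791
  (v23,v3,v20) [-+-] → (1.74912, -0.8329, -0.72)–(1.98386, -0.8329, -0.48527)  len=0.3320
  (v20,v3,v0) [-++] → (1.98386, -0.8329, -0.48527)–(2.46913, -0.8329, 0)  len=0.6863

Chained into 2 loop(s):
  loop 1: 8 segments, perimeter = 4.0729
  loop 2: 8 segments, perimeter = 4.0729
Total perimeter = 8.146


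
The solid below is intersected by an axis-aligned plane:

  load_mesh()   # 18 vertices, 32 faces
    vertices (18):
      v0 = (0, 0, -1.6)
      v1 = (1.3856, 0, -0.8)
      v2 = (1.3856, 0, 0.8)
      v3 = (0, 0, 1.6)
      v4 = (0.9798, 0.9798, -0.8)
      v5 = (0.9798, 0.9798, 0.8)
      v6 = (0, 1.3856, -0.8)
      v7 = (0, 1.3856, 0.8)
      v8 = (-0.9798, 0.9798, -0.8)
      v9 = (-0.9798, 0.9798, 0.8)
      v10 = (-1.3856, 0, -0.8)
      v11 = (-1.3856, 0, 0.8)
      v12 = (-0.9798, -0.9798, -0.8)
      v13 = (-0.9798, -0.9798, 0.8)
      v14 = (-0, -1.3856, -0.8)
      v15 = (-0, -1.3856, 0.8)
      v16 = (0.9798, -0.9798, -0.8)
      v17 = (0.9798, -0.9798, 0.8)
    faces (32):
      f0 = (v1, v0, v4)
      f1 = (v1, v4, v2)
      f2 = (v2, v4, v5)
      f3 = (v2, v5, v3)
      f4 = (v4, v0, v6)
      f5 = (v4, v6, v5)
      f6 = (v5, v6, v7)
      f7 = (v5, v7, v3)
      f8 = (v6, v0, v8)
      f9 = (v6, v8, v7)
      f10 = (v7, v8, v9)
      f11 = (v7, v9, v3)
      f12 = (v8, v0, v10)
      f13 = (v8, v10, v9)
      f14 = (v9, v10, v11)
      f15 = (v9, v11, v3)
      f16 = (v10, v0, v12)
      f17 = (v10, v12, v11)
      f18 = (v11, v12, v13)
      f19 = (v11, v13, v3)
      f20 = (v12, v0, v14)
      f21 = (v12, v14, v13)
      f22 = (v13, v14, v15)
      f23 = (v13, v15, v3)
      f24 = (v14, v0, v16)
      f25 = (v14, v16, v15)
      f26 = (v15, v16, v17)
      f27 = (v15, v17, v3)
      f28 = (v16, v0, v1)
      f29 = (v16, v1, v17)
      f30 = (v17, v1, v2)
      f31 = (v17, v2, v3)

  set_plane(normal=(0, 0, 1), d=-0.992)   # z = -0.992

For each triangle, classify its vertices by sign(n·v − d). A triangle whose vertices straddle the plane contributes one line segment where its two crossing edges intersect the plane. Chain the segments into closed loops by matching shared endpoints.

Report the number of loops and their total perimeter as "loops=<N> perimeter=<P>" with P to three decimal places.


Straddling triangles (8 of 32):
  (v1,v0,v4) [+-+] → (1.05306, 0, -0.992)–(0.744648, 0.744648, -0.992)  len=0.8060
  (v4,v0,v6) [+-+] → (0.744648, 0.744648, -0.992)–(0, 1.05306, -0.992)  len=0.8060
  (v6,v0,v8) [+-+] → (0, 1.05306, -0.992)–(-0.744648, 0.744648, -0.992)  len=0.8060
  (v8,v0,v10) [+-+] → (-0.744648, 0.744648, -0.992)–(-1.05306, 0, -0.992)  len=0.8060
  (v10,v0,v12) [+-+] → (-1.05306, 0, -0.992)–(-0.744648, -0.744648, -0.992)  len=0.8060
  (v12,v0,v14) [+-+] → (-0.744648, -0.744648, -0.992)–(0, -1.05306, -0.992)  len=0.8060
  (v14,v0,v16) [+-+] → (0, -1.05306, -0.992)–(0.744648, -0.744648, -0.992)  len=0.8060
  (v16,v0,v1) [+-+] → (0.744648, -0.744648, -0.992)–(1.05306, 0, -0.992)  len=0.8060

Chained into 1 loop(s):
  loop 1: 8 segments, perimeter = 6.4479
Total perimeter = 6.448

loops=1 perimeter=6.448


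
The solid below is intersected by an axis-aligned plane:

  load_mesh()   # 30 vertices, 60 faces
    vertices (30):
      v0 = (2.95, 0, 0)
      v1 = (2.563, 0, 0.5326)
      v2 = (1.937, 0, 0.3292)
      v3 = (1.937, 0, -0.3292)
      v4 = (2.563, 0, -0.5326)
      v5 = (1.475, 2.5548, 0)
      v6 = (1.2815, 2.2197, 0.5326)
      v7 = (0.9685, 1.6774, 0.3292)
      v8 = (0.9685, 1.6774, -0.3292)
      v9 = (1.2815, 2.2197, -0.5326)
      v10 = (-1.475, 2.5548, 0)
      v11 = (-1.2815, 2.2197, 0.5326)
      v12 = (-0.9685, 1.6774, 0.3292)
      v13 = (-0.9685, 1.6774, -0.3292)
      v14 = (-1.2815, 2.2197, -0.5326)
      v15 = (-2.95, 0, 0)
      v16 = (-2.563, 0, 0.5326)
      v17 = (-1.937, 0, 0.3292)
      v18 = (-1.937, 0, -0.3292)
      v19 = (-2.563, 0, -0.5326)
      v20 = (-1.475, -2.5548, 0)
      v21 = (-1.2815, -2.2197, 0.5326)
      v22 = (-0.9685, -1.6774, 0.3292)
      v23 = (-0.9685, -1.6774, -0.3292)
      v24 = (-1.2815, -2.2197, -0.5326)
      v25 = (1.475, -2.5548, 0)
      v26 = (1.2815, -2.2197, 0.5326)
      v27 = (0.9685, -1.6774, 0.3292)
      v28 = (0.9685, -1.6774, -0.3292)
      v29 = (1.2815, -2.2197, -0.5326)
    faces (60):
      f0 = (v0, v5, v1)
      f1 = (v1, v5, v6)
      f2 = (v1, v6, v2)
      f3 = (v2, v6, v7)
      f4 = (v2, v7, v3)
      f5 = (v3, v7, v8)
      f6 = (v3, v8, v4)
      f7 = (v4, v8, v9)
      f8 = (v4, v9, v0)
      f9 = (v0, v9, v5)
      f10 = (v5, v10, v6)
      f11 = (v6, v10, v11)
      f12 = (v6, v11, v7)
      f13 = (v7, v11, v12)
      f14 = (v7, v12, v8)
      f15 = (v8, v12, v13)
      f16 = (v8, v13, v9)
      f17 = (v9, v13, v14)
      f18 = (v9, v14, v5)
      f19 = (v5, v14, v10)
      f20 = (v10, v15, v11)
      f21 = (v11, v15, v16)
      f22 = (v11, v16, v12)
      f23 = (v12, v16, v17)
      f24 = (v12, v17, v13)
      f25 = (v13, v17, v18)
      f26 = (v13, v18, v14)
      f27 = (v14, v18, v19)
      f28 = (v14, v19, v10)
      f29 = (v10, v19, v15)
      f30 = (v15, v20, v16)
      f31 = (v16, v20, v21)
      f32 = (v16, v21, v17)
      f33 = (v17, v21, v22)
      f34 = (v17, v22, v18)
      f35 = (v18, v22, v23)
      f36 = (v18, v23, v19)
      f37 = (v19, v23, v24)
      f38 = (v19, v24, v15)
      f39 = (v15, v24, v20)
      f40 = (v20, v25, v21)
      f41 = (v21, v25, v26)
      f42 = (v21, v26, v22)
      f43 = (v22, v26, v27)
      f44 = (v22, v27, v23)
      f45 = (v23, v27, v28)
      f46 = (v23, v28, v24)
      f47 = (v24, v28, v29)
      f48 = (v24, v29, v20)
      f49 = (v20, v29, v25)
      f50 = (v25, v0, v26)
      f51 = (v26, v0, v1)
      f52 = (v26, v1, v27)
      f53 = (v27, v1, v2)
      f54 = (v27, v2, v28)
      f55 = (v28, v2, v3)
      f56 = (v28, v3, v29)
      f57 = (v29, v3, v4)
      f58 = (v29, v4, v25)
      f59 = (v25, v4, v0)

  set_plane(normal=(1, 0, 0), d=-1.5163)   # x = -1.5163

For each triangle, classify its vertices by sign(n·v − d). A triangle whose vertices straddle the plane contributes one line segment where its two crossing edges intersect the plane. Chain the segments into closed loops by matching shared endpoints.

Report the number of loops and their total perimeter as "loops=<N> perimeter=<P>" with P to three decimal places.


Straddling triangles (20 of 60):
  (v10,v15,v11) [+-+] → (-1.5163, 2.48327, 0)–(-1.5163, 1.90733, 0.45765)  len=0.7356
  (v11,v15,v16) [+--] → (-1.5163, 1.90733, 0.45765)–(-1.5163, 1.813, 0.5326)  len=0.1205
  (v11,v16,v12) [+-+] → (-1.5163, 1.813, 0.5326)–(-1.5163, 1.10112, 0.399079)  len=0.7243
  (v12,v16,v17) [+--] → (-1.5163, 1.10112, 0.399079)–(-1.5163, 0.728634, 0.3292)  len=0.3790
  (v12,v17,v13) [+-+] → (-1.5163, 0.728634, 0.3292)–(-1.5163, 0.728634, 0.0432022)  len=0.2860
  (v13,v17,v18) [+--] → (-1.5163, 0.728634, 0.0432022)–(-1.5163, 0.728634, -0.3292)  len=0.3724
  (v13,v18,v14) [+-+] → (-1.5163, 0.728634, -0.3292)–(-1.5163, 1.4246, -0.459742)  len=0.7081
  (v14,v18,v19) [+--] → (-1.5163, 1.4246, -0.459742)–(-1.5163, 1.813, -0.5326)  len=0.3952
  (v14,v19,v10) [+-+] → (-1.5163, 1.813, -0.5326)–(-1.5163, 2.45782, -0.0202173)  len=0.8236
  (v10,v19,v15) [+--] → (-1.5163, 2.45782, -0.0202173)–(-1.5163, 2.48327, 0)  len=0.0325
  (v15,v20,v16) [-+-] → (-1.5163, -2.48327, 0)–(-1.5163, -2.45782, 0.0202173)  len=0.0325
  (v16,v20,v21) [-++] → (-1.5163, -2.45782, 0.0202173)–(-1.5163, -1.813, 0.5326)  len=0.8236
  (v16,v21,v17) [-+-] → (-1.5163, -1.813, 0.5326)–(-1.5163, -1.4246, 0.459742)  len=0.3952
  (v17,v21,v22) [-++] → (-1.5163, -1.4246, 0.459742)–(-1.5163, -0.728634, 0.3292)  len=0.7081
  (v17,v22,v18) [-+-] → (-1.5163, -0.728634, 0.3292)–(-1.5163, -0.728634, -0.0432022)  len=0.3724
  (v18,v22,v23) [-++] → (-1.5163, -0.728634, -0.0432022)–(-1.5163, -0.728634, -0.3292)  len=0.2860
  (v18,v23,v19) [-+-] → (-1.5163, -0.728634, -0.3292)–(-1.5163, -1.10112, -0.399079)  len=0.3790
  (v19,v23,v24) [-++] → (-1.5163, -1.10112, -0.399079)–(-1.5163, -1.813, -0.5326)  len=0.7243
  (v19,v24,v15) [-+-] → (-1.5163, -1.813, -0.5326)–(-1.5163, -1.90733, -0.45765)  len=0.1205
  (v15,v24,v20) [-++] → (-1.5163, -1.90733, -0.45765)–(-1.5163, -2.48327, 0)  len=0.7356

Chained into 2 loop(s):
  loop 1: 10 segments, perimeter = 4.5772
  loop 2: 10 segments, perimeter = 4.5772
Total perimeter = 9.154

loops=2 perimeter=9.154


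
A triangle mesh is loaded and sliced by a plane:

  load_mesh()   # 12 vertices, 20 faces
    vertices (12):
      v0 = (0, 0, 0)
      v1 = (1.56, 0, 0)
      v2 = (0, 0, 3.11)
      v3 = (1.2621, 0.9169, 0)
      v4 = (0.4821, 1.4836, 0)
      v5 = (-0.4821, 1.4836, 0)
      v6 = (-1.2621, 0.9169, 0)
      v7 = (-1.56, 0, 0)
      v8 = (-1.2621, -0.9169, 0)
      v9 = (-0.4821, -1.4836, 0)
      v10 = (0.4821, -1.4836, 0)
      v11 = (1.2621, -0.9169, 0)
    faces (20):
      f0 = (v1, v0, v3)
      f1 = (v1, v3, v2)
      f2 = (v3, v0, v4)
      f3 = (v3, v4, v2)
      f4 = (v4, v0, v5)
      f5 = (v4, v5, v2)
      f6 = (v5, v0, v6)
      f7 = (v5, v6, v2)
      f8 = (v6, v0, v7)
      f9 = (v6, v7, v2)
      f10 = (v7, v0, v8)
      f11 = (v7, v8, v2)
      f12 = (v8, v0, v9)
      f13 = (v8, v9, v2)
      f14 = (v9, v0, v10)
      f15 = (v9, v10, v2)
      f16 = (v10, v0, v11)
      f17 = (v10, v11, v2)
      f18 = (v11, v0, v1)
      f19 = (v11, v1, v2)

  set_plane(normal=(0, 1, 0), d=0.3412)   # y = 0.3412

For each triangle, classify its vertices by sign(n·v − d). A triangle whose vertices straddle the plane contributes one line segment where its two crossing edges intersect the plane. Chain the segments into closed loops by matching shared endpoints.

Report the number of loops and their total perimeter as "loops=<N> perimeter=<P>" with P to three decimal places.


Straddling triangles (10 of 20):
  (v1,v0,v3) [--+] → (0.469657, 0.3412, 0)–(1.44914, 0.3412, 0)  len=0.9795
  (v1,v3,v2) [-+-] → (1.44914, 0.3412, 0)–(0.469657, 0.3412, 1.9527)  len=2.1846
  (v3,v0,v4) [+-+] → (0.469657, 0.3412, 0)–(0.110874, 0.3412, 0)  len=0.3588
  (v3,v4,v2) [++-] → (0.110874, 0.3412, 2.39476)–(0.469657, 0.3412, 1.9527)  len=0.5693
  (v4,v0,v5) [+-+] → (0.110874, 0.3412, 0)–(-0.110874, 0.3412, 0)  len=0.2217
  (v4,v5,v2) [++-] → (-0.110874, 0.3412, 2.39476)–(0.110874, 0.3412, 2.39476)  len=0.2217
  (v5,v0,v6) [+-+] → (-0.110874, 0.3412, 0)–(-0.469657, 0.3412, 0)  len=0.3588
  (v5,v6,v2) [++-] → (-0.469657, 0.3412, 1.9527)–(-0.110874, 0.3412, 2.39476)  len=0.5693
  (v6,v0,v7) [+--] → (-0.469657, 0.3412, 0)–(-1.44914, 0.3412, 0)  len=0.9795
  (v6,v7,v2) [+--] → (-1.44914, 0.3412, 0)–(-0.469657, 0.3412, 1.9527)  len=2.1846

Chained into 1 loop(s):
  loop 1: 10 segments, perimeter = 8.6279
Total perimeter = 8.628

loops=1 perimeter=8.628


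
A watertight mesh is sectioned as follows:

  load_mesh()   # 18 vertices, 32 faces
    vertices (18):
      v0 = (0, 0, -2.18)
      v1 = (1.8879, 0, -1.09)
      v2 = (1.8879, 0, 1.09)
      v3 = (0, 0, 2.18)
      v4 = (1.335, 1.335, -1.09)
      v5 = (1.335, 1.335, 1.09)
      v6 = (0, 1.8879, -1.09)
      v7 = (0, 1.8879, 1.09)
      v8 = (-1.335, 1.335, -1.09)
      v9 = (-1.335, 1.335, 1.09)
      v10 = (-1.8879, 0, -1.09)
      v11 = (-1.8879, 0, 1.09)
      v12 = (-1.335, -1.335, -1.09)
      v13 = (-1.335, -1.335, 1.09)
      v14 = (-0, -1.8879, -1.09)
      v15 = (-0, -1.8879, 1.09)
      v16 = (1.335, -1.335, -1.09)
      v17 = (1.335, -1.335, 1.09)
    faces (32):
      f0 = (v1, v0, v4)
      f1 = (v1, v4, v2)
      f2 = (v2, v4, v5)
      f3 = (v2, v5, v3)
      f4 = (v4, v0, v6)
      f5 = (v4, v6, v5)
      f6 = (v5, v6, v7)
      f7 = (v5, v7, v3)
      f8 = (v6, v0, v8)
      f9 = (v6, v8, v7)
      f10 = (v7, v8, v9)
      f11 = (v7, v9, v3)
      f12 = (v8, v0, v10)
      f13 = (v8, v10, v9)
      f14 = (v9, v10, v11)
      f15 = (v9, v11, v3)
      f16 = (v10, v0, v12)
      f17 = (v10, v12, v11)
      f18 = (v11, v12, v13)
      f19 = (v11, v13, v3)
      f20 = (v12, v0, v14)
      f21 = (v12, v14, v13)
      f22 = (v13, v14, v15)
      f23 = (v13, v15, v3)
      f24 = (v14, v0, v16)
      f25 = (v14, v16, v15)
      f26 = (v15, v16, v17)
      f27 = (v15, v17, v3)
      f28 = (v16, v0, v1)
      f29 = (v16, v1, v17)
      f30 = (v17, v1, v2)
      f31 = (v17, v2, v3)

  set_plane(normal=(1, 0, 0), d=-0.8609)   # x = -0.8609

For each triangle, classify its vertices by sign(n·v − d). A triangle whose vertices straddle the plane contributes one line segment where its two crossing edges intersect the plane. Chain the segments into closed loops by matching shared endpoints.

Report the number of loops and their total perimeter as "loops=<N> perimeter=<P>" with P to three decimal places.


loops=1 perimeter=10.997

Straddling triangles (12 of 32):
  (v6,v0,v8) [++-] → (-0.8609, 0.8609, -1.47709)–(-0.8609, 1.53135, -1.09)  len=0.7742
  (v6,v8,v7) [+-+] → (-0.8609, 1.53135, -1.09)–(-0.8609, 1.53135, -0.315814)  len=0.7742
  (v7,v8,v9) [+--] → (-0.8609, 1.53135, -0.315814)–(-0.8609, 1.53135, 1.09)  len=1.4058
  (v7,v9,v3) [+-+] → (-0.8609, 1.53135, 1.09)–(-0.8609, 0.8609, 1.47709)  len=0.7742
  (v8,v0,v10) [-+-] → (-0.8609, 0.8609, -1.47709)–(-0.8609, 0, -1.68295)  len=0.8852
  (v9,v11,v3) [--+] → (-0.8609, 0, 1.68295)–(-0.8609, 0.8609, 1.47709)  len=0.8852
  (v10,v0,v12) [-+-] → (-0.8609, 0, -1.68295)–(-0.8609, -0.8609, -1.47709)  len=0.8852
  (v11,v13,v3) [--+] → (-0.8609, -0.8609, 1.47709)–(-0.8609, 0, 1.68295)  len=0.8852
  (v12,v0,v14) [-++] → (-0.8609, -0.8609, -1.47709)–(-0.8609, -1.53135, -1.09)  len=0.7742
  (v12,v14,v13) [-+-] → (-0.8609, -1.53135, -1.09)–(-0.8609, -1.53135, 0.315814)  len=1.4058
  (v13,v14,v15) [-++] → (-0.8609, -1.53135, 0.315814)–(-0.8609, -1.53135, 1.09)  len=0.7742
  (v13,v15,v3) [-++] → (-0.8609, -1.53135, 1.09)–(-0.8609, -0.8609, 1.47709)  len=0.7742

Chained into 1 loop(s):
  loop 1: 12 segments, perimeter = 10.9974
Total perimeter = 10.997
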